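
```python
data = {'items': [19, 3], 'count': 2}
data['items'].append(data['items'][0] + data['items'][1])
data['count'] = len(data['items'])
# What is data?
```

After line 1: data = {'items': [19, 3], 'count': 2}
After line 2 (append 19 + 3 = 22): data = {'items': [19, 3, 22], 'count': 2}
After line 3 (count = len(items) = 3): data = {'items': [19, 3, 22], 'count': 3}

{'items': [19, 3, 22], 'count': 3}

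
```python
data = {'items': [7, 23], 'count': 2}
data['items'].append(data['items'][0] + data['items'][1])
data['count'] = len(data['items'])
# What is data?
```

After line 1: data = {'items': [7, 23], 'count': 2}
After line 2 (append 7 + 23 = 30): data = {'items': [7, 23, 30], 'count': 2}
After line 3 (count = len(items) = 3): data = {'items': [7, 23, 30], 'count': 3}

{'items': [7, 23, 30], 'count': 3}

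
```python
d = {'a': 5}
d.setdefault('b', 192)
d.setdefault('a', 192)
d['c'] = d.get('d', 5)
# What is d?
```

After line 1: d = {'a': 5}
After line 2 (setdefault adds 'b'=192): d = {'a': 5, 'b': 192}
After line 3 (setdefault 'a' no-op, already exists): d = {'a': 5, 'b': 192}
After line 4 (get('d', 5) returns default since 'd' not in d): d = {'a': 5, 'b': 192, 'c': 5}

{'a': 5, 'b': 192, 'c': 5}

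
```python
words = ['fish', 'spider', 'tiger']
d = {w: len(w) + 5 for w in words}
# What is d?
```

{'fish': 9, 'spider': 11, 'tiger': 10}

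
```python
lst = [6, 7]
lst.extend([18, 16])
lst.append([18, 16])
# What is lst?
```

After line 1: lst = [6, 7]
After line 2 (extend unpacks [18, 16]): lst = [6, 7, 18, 16]
After line 3 (append adds [18, 16] as single element): lst = [6, 7, 18, 16, [18, 16]]

[6, 7, 18, 16, [18, 16]]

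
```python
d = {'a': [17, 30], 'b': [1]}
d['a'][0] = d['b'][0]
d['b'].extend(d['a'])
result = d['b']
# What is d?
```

After line 1: d = {'a': [17, 30], 'b': [1]}
After line 2 (a[0] = b[0] = 1): d = {'a': [1, 30], 'b': [1]}
After line 3 (b.extend(a) appends [1, 30]): d = {'a': [1, 30], 'b': [1, 1, 30]}
After line 4: result = d['b'] = [1, 1, 30]

{'a': [1, 30], 'b': [1, 1, 30]}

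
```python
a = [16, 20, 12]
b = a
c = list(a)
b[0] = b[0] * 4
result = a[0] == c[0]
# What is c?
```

After line 1: a = [16, 20, 12]
After line 2 (b = a, alias): a = [16, 20, 12], b = [16, 20, 12]
After line 3 (c = list(a) is a copy, new object): c = [16, 20, 12]
After line 4 (b[0] = 16 * 4 = 64; mutates shared a/b): a = b = [64, 20, 12], c = [16, 20, 12]
After line 5 (a[0] = 64, c[0] = 16; result = False)

[16, 20, 12]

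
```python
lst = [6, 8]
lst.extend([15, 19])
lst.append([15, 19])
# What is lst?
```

After line 1: lst = [6, 8]
After line 2 (extend unpacks [15, 19]): lst = [6, 8, 15, 19]
After line 3 (append adds [15, 19] as single element): lst = [6, 8, 15, 19, [15, 19]]

[6, 8, 15, 19, [15, 19]]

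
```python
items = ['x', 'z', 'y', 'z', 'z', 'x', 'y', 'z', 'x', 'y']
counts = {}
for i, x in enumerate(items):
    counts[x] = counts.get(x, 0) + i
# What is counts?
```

Initial: counts = {}, items = ['x', 'z', 'y', 'z', 'z', 'x', 'y', 'z', 'x', 'y']
i=0, x='x': counts = {'x': 0}
i=1, x='z': counts = {'x': 0, 'z': 1}
i=2, x='y': counts = {'x': 0, 'z': 1, 'y': 2}
i=3, x='z': counts = {'x': 0, 'z': 4, 'y': 2}
i=4, x='z': counts = {'x': 0, 'z': 8, 'y': 2}
i=5, x='x': counts = {'x': 5, 'z': 8, 'y': 2}
i=6, x='y': counts = {'x': 5, 'z': 8, 'y': 8}
i=7, x='z': counts = {'x': 5, 'z': 15, 'y': 8}
i=8, x='x': counts = {'x': 13, 'z': 15, 'y': 8}
i=9, x='y': counts = {'x': 13, 'z': 15, 'y': 17}

{'x': 13, 'z': 15, 'y': 17}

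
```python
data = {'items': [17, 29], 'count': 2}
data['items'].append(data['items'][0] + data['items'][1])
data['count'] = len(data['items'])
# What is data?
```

After line 1: data = {'items': [17, 29], 'count': 2}
After line 2 (append 17 + 29 = 46): data = {'items': [17, 29, 46], 'count': 2}
After line 3 (count = len(items) = 3): data = {'items': [17, 29, 46], 'count': 3}

{'items': [17, 29, 46], 'count': 3}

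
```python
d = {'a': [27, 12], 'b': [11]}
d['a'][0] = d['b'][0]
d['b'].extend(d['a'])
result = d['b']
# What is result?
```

After line 1: d = {'a': [27, 12], 'b': [11]}
After line 2 (a[0] = b[0] = 11): d = {'a': [11, 12], 'b': [11]}
After line 3 (b.extend(a) appends [11, 12]): d = {'a': [11, 12], 'b': [11, 11, 12]}
After line 4: result = d['b'] = [11, 11, 12]

[11, 11, 12]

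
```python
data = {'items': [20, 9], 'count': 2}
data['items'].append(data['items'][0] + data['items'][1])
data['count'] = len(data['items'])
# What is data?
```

After line 1: data = {'items': [20, 9], 'count': 2}
After line 2 (append 20 + 9 = 29): data = {'items': [20, 9, 29], 'count': 2}
After line 3 (count = len(items) = 3): data = {'items': [20, 9, 29], 'count': 3}

{'items': [20, 9, 29], 'count': 3}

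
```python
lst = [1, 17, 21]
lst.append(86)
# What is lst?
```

[1, 17, 21, 86]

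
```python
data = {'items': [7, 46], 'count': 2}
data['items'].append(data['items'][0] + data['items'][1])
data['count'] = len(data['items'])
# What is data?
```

After line 1: data = {'items': [7, 46], 'count': 2}
After line 2 (append 7 + 46 = 53): data = {'items': [7, 46, 53], 'count': 2}
After line 3 (count = len(items) = 3): data = {'items': [7, 46, 53], 'count': 3}

{'items': [7, 46, 53], 'count': 3}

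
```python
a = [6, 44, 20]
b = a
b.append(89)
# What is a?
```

After line 1: a = [6, 44, 20]
After line 2 (b = a is an alias, same object): a = [6, 44, 20], b = [6, 44, 20]
After line 3 (b.append mutates the shared list): a = [6, 44, 20, 89], b = [6, 44, 20, 89]

[6, 44, 20, 89]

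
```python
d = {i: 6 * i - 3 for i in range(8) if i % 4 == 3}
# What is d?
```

{3: 15, 7: 39}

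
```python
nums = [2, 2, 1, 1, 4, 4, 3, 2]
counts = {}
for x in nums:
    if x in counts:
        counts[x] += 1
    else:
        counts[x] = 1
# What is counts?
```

Initial: counts = {}, nums = [2, 2, 1, 1, 4, 4, 3, 2]
See 2: counts = {2: 1}
See 2: counts = {2: 2}
See 1: counts = {2: 2, 1: 1}
See 1: counts = {2: 2, 1: 2}
See 4: counts = {2: 2, 1: 2, 4: 1}
See 4: counts = {2: 2, 1: 2, 4: 2}
See 3: counts = {2: 2, 1: 2, 4: 2, 3: 1}
See 2: counts = {2: 3, 1: 2, 4: 2, 3: 1}

{2: 3, 1: 2, 4: 2, 3: 1}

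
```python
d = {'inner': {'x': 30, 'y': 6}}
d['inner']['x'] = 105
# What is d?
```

After line 1: d = {'inner': {'x': 30, 'y': 6}}
After line 2 (inner x overwritten): d = {'inner': {'x': 105, 'y': 6}}

{'inner': {'x': 105, 'y': 6}}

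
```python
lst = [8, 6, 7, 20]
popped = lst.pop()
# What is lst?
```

[8, 6, 7]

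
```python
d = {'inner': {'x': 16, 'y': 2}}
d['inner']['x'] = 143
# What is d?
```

After line 1: d = {'inner': {'x': 16, 'y': 2}}
After line 2 (inner x overwritten): d = {'inner': {'x': 143, 'y': 2}}

{'inner': {'x': 143, 'y': 2}}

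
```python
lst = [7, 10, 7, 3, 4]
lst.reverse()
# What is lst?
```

[4, 3, 7, 10, 7]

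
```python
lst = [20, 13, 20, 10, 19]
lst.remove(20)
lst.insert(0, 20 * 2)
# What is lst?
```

After line 1: lst = [20, 13, 20, 10, 19]
After line 2 (remove first 20): lst = [13, 20, 10, 19]
After line 3 (insert 40 at index 0): lst = [40, 13, 20, 10, 19]

[40, 13, 20, 10, 19]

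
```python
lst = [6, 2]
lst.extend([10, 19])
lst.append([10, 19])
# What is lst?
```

After line 1: lst = [6, 2]
After line 2 (extend unpacks [10, 19]): lst = [6, 2, 10, 19]
After line 3 (append adds [10, 19] as single element): lst = [6, 2, 10, 19, [10, 19]]

[6, 2, 10, 19, [10, 19]]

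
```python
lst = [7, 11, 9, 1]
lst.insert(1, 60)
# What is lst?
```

[7, 60, 11, 9, 1]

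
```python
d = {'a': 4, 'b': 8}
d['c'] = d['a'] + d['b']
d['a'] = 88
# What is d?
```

After line 1: d = {'a': 4, 'b': 8}
After line 2 (d['c'] = 4 + 8): d = {'a': 4, 'b': 8, 'c': 12}
After line 3: d = {'a': 88, 'b': 8, 'c': 12}

{'a': 88, 'b': 8, 'c': 12}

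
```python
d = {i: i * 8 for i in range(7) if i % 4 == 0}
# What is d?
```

{0: 0, 4: 32}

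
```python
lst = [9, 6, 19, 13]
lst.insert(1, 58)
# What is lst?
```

[9, 58, 6, 19, 13]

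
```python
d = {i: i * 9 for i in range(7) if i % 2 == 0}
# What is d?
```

{0: 0, 2: 18, 4: 36, 6: 54}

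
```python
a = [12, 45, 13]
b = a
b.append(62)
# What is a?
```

After line 1: a = [12, 45, 13]
After line 2 (b = a is an alias, same object): a = [12, 45, 13], b = [12, 45, 13]
After line 3 (b.append mutates the shared list): a = [12, 45, 13, 62], b = [12, 45, 13, 62]

[12, 45, 13, 62]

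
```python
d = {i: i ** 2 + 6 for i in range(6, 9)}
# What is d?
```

{6: 42, 7: 55, 8: 70}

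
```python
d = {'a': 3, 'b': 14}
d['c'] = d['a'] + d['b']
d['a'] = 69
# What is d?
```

After line 1: d = {'a': 3, 'b': 14}
After line 2 (d['c'] = 3 + 14): d = {'a': 3, 'b': 14, 'c': 17}
After line 3: d = {'a': 69, 'b': 14, 'c': 17}

{'a': 69, 'b': 14, 'c': 17}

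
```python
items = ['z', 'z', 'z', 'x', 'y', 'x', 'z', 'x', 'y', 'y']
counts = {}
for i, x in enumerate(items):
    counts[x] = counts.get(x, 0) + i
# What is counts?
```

Initial: counts = {}, items = ['z', 'z', 'z', 'x', 'y', 'x', 'z', 'x', 'y', 'y']
i=0, x='z': counts = {'z': 0}
i=1, x='z': counts = {'z': 1}
i=2, x='z': counts = {'z': 3}
i=3, x='x': counts = {'z': 3, 'x': 3}
i=4, x='y': counts = {'z': 3, 'x': 3, 'y': 4}
i=5, x='x': counts = {'z': 3, 'x': 8, 'y': 4}
i=6, x='z': counts = {'z': 9, 'x': 8, 'y': 4}
i=7, x='x': counts = {'z': 9, 'x': 15, 'y': 4}
i=8, x='y': counts = {'z': 9, 'x': 15, 'y': 12}
i=9, x='y': counts = {'z': 9, 'x': 15, 'y': 21}

{'z': 9, 'x': 15, 'y': 21}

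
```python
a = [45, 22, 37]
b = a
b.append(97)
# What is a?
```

After line 1: a = [45, 22, 37]
After line 2 (b = a is an alias, same object): a = [45, 22, 37], b = [45, 22, 37]
After line 3 (b.append mutates the shared list): a = [45, 22, 37, 97], b = [45, 22, 37, 97]

[45, 22, 37, 97]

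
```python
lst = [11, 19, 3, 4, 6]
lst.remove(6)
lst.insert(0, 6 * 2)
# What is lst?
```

After line 1: lst = [11, 19, 3, 4, 6]
After line 2 (remove first 6): lst = [11, 19, 3, 4]
After line 3 (insert 12 at index 0): lst = [12, 11, 19, 3, 4]

[12, 11, 19, 3, 4]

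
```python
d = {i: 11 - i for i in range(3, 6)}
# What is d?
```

{3: 8, 4: 7, 5: 6}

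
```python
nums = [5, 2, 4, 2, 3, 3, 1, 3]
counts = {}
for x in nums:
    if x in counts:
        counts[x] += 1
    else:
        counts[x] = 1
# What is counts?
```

Initial: counts = {}, nums = [5, 2, 4, 2, 3, 3, 1, 3]
See 5: counts = {5: 1}
See 2: counts = {5: 1, 2: 1}
See 4: counts = {5: 1, 2: 1, 4: 1}
See 2: counts = {5: 1, 2: 2, 4: 1}
See 3: counts = {5: 1, 2: 2, 4: 1, 3: 1}
See 3: counts = {5: 1, 2: 2, 4: 1, 3: 2}
See 1: counts = {5: 1, 2: 2, 4: 1, 3: 2, 1: 1}
See 3: counts = {5: 1, 2: 2, 4: 1, 3: 3, 1: 1}

{5: 1, 2: 2, 4: 1, 3: 3, 1: 1}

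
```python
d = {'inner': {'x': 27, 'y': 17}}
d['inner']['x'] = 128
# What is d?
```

After line 1: d = {'inner': {'x': 27, 'y': 17}}
After line 2 (inner x overwritten): d = {'inner': {'x': 128, 'y': 17}}

{'inner': {'x': 128, 'y': 17}}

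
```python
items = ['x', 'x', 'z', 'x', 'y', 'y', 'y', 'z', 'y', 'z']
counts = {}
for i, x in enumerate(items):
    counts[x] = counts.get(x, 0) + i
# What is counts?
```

Initial: counts = {}, items = ['x', 'x', 'z', 'x', 'y', 'y', 'y', 'z', 'y', 'z']
i=0, x='x': counts = {'x': 0}
i=1, x='x': counts = {'x': 1}
i=2, x='z': counts = {'x': 1, 'z': 2}
i=3, x='x': counts = {'x': 4, 'z': 2}
i=4, x='y': counts = {'x': 4, 'z': 2, 'y': 4}
i=5, x='y': counts = {'x': 4, 'z': 2, 'y': 9}
i=6, x='y': counts = {'x': 4, 'z': 2, 'y': 15}
i=7, x='z': counts = {'x': 4, 'z': 9, 'y': 15}
i=8, x='y': counts = {'x': 4, 'z': 9, 'y': 23}
i=9, x='z': counts = {'x': 4, 'z': 18, 'y': 23}

{'x': 4, 'z': 18, 'y': 23}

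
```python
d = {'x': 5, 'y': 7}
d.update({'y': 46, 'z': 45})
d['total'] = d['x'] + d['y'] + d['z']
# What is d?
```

After line 1: d = {'x': 5, 'y': 7}
After line 2 (y overwritten, z added): d = {'x': 5, 'y': 46, 'z': 45}
After line 3 (total = 5 + 46 + 45 = 96): d = {'x': 5, 'y': 46, 'z': 45, 'total': 96}

{'x': 5, 'y': 46, 'z': 45, 'total': 96}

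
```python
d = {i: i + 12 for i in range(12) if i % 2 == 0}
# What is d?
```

{0: 12, 2: 14, 4: 16, 6: 18, 8: 20, 10: 22}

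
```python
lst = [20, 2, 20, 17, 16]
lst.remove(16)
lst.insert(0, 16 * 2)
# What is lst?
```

After line 1: lst = [20, 2, 20, 17, 16]
After line 2 (remove first 16): lst = [20, 2, 20, 17]
After line 3 (insert 32 at index 0): lst = [32, 20, 2, 20, 17]

[32, 20, 2, 20, 17]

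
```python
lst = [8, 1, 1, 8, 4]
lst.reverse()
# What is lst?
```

[4, 8, 1, 1, 8]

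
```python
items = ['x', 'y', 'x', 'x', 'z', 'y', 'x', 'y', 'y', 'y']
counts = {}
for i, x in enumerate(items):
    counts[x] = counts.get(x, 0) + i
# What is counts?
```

Initial: counts = {}, items = ['x', 'y', 'x', 'x', 'z', 'y', 'x', 'y', 'y', 'y']
i=0, x='x': counts = {'x': 0}
i=1, x='y': counts = {'x': 0, 'y': 1}
i=2, x='x': counts = {'x': 2, 'y': 1}
i=3, x='x': counts = {'x': 5, 'y': 1}
i=4, x='z': counts = {'x': 5, 'y': 1, 'z': 4}
i=5, x='y': counts = {'x': 5, 'y': 6, 'z': 4}
i=6, x='x': counts = {'x': 11, 'y': 6, 'z': 4}
i=7, x='y': counts = {'x': 11, 'y': 13, 'z': 4}
i=8, x='y': counts = {'x': 11, 'y': 21, 'z': 4}
i=9, x='y': counts = {'x': 11, 'y': 30, 'z': 4}

{'x': 11, 'y': 30, 'z': 4}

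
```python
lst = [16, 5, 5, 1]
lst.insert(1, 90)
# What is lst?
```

[16, 90, 5, 5, 1]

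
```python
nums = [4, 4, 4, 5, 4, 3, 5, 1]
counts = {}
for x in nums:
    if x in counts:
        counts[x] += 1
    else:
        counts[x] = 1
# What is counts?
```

Initial: counts = {}, nums = [4, 4, 4, 5, 4, 3, 5, 1]
See 4: counts = {4: 1}
See 4: counts = {4: 2}
See 4: counts = {4: 3}
See 5: counts = {4: 3, 5: 1}
See 4: counts = {4: 4, 5: 1}
See 3: counts = {4: 4, 5: 1, 3: 1}
See 5: counts = {4: 4, 5: 2, 3: 1}
See 1: counts = {4: 4, 5: 2, 3: 1, 1: 1}

{4: 4, 5: 2, 3: 1, 1: 1}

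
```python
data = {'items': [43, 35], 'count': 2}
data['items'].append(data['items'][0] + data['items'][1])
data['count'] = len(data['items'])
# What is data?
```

After line 1: data = {'items': [43, 35], 'count': 2}
After line 2 (append 43 + 35 = 78): data = {'items': [43, 35, 78], 'count': 2}
After line 3 (count = len(items) = 3): data = {'items': [43, 35, 78], 'count': 3}

{'items': [43, 35, 78], 'count': 3}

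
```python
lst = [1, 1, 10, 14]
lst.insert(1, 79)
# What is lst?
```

[1, 79, 1, 10, 14]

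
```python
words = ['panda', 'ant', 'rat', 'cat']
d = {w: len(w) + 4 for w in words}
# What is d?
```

{'panda': 9, 'ant': 7, 'rat': 7, 'cat': 7}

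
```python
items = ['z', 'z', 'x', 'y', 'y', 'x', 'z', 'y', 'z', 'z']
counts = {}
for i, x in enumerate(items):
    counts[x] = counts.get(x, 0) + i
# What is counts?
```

Initial: counts = {}, items = ['z', 'z', 'x', 'y', 'y', 'x', 'z', 'y', 'z', 'z']
i=0, x='z': counts = {'z': 0}
i=1, x='z': counts = {'z': 1}
i=2, x='x': counts = {'z': 1, 'x': 2}
i=3, x='y': counts = {'z': 1, 'x': 2, 'y': 3}
i=4, x='y': counts = {'z': 1, 'x': 2, 'y': 7}
i=5, x='x': counts = {'z': 1, 'x': 7, 'y': 7}
i=6, x='z': counts = {'z': 7, 'x': 7, 'y': 7}
i=7, x='y': counts = {'z': 7, 'x': 7, 'y': 14}
i=8, x='z': counts = {'z': 15, 'x': 7, 'y': 14}
i=9, x='z': counts = {'z': 24, 'x': 7, 'y': 14}

{'z': 24, 'x': 7, 'y': 14}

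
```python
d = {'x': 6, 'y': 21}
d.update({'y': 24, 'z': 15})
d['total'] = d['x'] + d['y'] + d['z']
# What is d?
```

After line 1: d = {'x': 6, 'y': 21}
After line 2 (y overwritten, z added): d = {'x': 6, 'y': 24, 'z': 15}
After line 3 (total = 6 + 24 + 15 = 45): d = {'x': 6, 'y': 24, 'z': 15, 'total': 45}

{'x': 6, 'y': 24, 'z': 15, 'total': 45}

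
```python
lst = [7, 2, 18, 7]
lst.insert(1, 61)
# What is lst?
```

[7, 61, 2, 18, 7]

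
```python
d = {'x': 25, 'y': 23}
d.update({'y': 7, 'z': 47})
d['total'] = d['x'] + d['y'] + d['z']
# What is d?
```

After line 1: d = {'x': 25, 'y': 23}
After line 2 (y overwritten, z added): d = {'x': 25, 'y': 7, 'z': 47}
After line 3 (total = 25 + 7 + 47 = 79): d = {'x': 25, 'y': 7, 'z': 47, 'total': 79}

{'x': 25, 'y': 7, 'z': 47, 'total': 79}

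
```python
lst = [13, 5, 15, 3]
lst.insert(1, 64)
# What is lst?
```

[13, 64, 5, 15, 3]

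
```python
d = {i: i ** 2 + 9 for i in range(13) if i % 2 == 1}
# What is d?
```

{1: 10, 3: 18, 5: 34, 7: 58, 9: 90, 11: 130}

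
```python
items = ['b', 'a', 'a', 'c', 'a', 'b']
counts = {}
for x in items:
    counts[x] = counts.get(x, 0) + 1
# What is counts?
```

Initial: counts = {}, items = ['b', 'a', 'a', 'c', 'a', 'b']
See 'b': counts = {'b': 1}
See 'a': counts = {'b': 1, 'a': 1}
See 'a': counts = {'b': 1, 'a': 2}
See 'c': counts = {'b': 1, 'a': 2, 'c': 1}
See 'a': counts = {'b': 1, 'a': 3, 'c': 1}
See 'b': counts = {'b': 2, 'a': 3, 'c': 1}

{'b': 2, 'a': 3, 'c': 1}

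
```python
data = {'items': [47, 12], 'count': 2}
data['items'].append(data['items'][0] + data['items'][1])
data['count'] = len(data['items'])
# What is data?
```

After line 1: data = {'items': [47, 12], 'count': 2}
After line 2 (append 47 + 12 = 59): data = {'items': [47, 12, 59], 'count': 2}
After line 3 (count = len(items) = 3): data = {'items': [47, 12, 59], 'count': 3}

{'items': [47, 12, 59], 'count': 3}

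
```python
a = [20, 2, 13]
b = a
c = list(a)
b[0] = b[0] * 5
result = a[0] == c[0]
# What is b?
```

After line 1: a = [20, 2, 13]
After line 2 (b = a, alias): a = [20, 2, 13], b = [20, 2, 13]
After line 3 (c = list(a) is a copy, new object): c = [20, 2, 13]
After line 4 (b[0] = 20 * 5 = 100; mutates shared a/b): a = b = [100, 2, 13], c = [20, 2, 13]
After line 5 (a[0] = 100, c[0] = 20; result = False)

[100, 2, 13]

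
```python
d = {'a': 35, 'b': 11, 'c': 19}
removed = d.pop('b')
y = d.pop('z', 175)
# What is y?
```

After line 1: d = {'a': 35, 'b': 11, 'c': 19}
After line 2 (pop 'b' returns 11): d = {'a': 35, 'c': 19}, removed = 11
After line 3 (pop 'z' missing, returns default 175): d = {'a': 35, 'c': 19}, y = 175

175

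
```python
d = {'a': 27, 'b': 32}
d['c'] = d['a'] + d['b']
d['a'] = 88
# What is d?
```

After line 1: d = {'a': 27, 'b': 32}
After line 2 (d['c'] = 27 + 32): d = {'a': 27, 'b': 32, 'c': 59}
After line 3: d = {'a': 88, 'b': 32, 'c': 59}

{'a': 88, 'b': 32, 'c': 59}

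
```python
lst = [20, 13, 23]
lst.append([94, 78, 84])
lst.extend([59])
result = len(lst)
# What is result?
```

After line 1: lst = [20, 13, 23]
After line 2 (append adds [94, 78, 84] as single element): lst = [20, 13, 23, [94, 78, 84]]
After line 3 (extend unpacks [59], adds 59): lst = [20, 13, 23, [94, 78, 84], 59]
After line 4: result = len(lst) = 5

5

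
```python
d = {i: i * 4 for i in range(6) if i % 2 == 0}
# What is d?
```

{0: 0, 2: 8, 4: 16}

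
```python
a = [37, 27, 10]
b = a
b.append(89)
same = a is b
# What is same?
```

After line 1: a = [37, 27, 10]
After line 2 (b = a is an alias, same object): a = [37, 27, 10], b = [37, 27, 10]
After line 3 (b.append mutates the shared list): a = [37, 27, 10, 89], b = [37, 27, 10, 89]
After line 4 (same = a is b; same object -> True): same = True

True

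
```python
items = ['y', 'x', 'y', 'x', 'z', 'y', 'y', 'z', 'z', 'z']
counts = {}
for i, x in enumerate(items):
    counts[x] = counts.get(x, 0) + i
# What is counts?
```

Initial: counts = {}, items = ['y', 'x', 'y', 'x', 'z', 'y', 'y', 'z', 'z', 'z']
i=0, x='y': counts = {'y': 0}
i=1, x='x': counts = {'y': 0, 'x': 1}
i=2, x='y': counts = {'y': 2, 'x': 1}
i=3, x='x': counts = {'y': 2, 'x': 4}
i=4, x='z': counts = {'y': 2, 'x': 4, 'z': 4}
i=5, x='y': counts = {'y': 7, 'x': 4, 'z': 4}
i=6, x='y': counts = {'y': 13, 'x': 4, 'z': 4}
i=7, x='z': counts = {'y': 13, 'x': 4, 'z': 11}
i=8, x='z': counts = {'y': 13, 'x': 4, 'z': 19}
i=9, x='z': counts = {'y': 13, 'x': 4, 'z': 28}

{'y': 13, 'x': 4, 'z': 28}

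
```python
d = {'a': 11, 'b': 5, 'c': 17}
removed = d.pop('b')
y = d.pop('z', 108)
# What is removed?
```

After line 1: d = {'a': 11, 'b': 5, 'c': 17}
After line 2 (pop 'b' returns 5): d = {'a': 11, 'c': 17}, removed = 5
After line 3 (pop 'z' missing, returns default 108): d = {'a': 11, 'c': 17}, y = 108

5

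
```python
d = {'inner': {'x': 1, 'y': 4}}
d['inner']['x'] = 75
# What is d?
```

After line 1: d = {'inner': {'x': 1, 'y': 4}}
After line 2 (inner x overwritten): d = {'inner': {'x': 75, 'y': 4}}

{'inner': {'x': 75, 'y': 4}}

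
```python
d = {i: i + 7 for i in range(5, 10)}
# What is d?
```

{5: 12, 6: 13, 7: 14, 8: 15, 9: 16}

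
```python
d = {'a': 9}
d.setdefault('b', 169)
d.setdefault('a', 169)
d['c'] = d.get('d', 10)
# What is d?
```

After line 1: d = {'a': 9}
After line 2 (setdefault adds 'b'=169): d = {'a': 9, 'b': 169}
After line 3 (setdefault 'a' no-op, already exists): d = {'a': 9, 'b': 169}
After line 4 (get('d', 10) returns default since 'd' not in d): d = {'a': 9, 'b': 169, 'c': 10}

{'a': 9, 'b': 169, 'c': 10}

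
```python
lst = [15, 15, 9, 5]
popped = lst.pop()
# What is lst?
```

[15, 15, 9]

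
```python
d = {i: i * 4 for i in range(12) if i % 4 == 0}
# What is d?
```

{0: 0, 4: 16, 8: 32}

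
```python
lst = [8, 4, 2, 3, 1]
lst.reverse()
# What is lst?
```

[1, 3, 2, 4, 8]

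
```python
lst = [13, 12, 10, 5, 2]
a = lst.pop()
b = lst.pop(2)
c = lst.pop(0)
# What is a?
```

After line 1: lst = [13, 12, 10, 5, 2]
After line 2 (pop() -> a = 2): lst = [13, 12, 10, 5]
After line 3 (pop(2) -> b = 10): lst = [13, 12, 5]
After line 4 (pop(0) -> c = 13): lst = [12, 5]

2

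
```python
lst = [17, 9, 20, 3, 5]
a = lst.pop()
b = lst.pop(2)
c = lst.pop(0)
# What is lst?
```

After line 1: lst = [17, 9, 20, 3, 5]
After line 2 (pop() -> a = 5): lst = [17, 9, 20, 3]
After line 3 (pop(2) -> b = 20): lst = [17, 9, 3]
After line 4 (pop(0) -> c = 17): lst = [9, 3]

[9, 3]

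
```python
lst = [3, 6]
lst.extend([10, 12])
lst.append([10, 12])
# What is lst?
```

After line 1: lst = [3, 6]
After line 2 (extend unpacks [10, 12]): lst = [3, 6, 10, 12]
After line 3 (append adds [10, 12] as single element): lst = [3, 6, 10, 12, [10, 12]]

[3, 6, 10, 12, [10, 12]]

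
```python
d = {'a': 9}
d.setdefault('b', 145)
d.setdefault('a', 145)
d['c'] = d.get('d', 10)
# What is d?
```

After line 1: d = {'a': 9}
After line 2 (setdefault adds 'b'=145): d = {'a': 9, 'b': 145}
After line 3 (setdefault 'a' no-op, already exists): d = {'a': 9, 'b': 145}
After line 4 (get('d', 10) returns default since 'd' not in d): d = {'a': 9, 'b': 145, 'c': 10}

{'a': 9, 'b': 145, 'c': 10}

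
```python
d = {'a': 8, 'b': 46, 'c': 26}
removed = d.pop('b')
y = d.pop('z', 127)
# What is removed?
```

After line 1: d = {'a': 8, 'b': 46, 'c': 26}
After line 2 (pop 'b' returns 46): d = {'a': 8, 'c': 26}, removed = 46
After line 3 (pop 'z' missing, returns default 127): d = {'a': 8, 'c': 26}, y = 127

46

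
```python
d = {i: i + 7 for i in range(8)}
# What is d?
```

{0: 7, 1: 8, 2: 9, 3: 10, 4: 11, 5: 12, 6: 13, 7: 14}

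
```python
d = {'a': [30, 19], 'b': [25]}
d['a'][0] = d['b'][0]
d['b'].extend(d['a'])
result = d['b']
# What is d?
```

After line 1: d = {'a': [30, 19], 'b': [25]}
After line 2 (a[0] = b[0] = 25): d = {'a': [25, 19], 'b': [25]}
After line 3 (b.extend(a) appends [25, 19]): d = {'a': [25, 19], 'b': [25, 25, 19]}
After line 4: result = d['b'] = [25, 25, 19]

{'a': [25, 19], 'b': [25, 25, 19]}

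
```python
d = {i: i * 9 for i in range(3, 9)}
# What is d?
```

{3: 27, 4: 36, 5: 45, 6: 54, 7: 63, 8: 72}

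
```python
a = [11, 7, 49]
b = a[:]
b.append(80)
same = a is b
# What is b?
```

After line 1: a = [11, 7, 49]
After line 2 (b = a[:] is a shallow copy, new object): a = [11, 7, 49], b = [11, 7, 49]
After line 3 (append only mutates b): a = [11, 7, 49], b = [11, 7, 49, 80]
After line 4 (same = a is b; different objects -> False): same = False

[11, 7, 49, 80]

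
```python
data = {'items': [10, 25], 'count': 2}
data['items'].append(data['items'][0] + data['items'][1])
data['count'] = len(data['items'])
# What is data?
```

After line 1: data = {'items': [10, 25], 'count': 2}
After line 2 (append 10 + 25 = 35): data = {'items': [10, 25, 35], 'count': 2}
After line 3 (count = len(items) = 3): data = {'items': [10, 25, 35], 'count': 3}

{'items': [10, 25, 35], 'count': 3}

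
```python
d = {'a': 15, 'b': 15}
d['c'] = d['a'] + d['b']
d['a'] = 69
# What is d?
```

After line 1: d = {'a': 15, 'b': 15}
After line 2 (d['c'] = 15 + 15): d = {'a': 15, 'b': 15, 'c': 30}
After line 3: d = {'a': 69, 'b': 15, 'c': 30}

{'a': 69, 'b': 15, 'c': 30}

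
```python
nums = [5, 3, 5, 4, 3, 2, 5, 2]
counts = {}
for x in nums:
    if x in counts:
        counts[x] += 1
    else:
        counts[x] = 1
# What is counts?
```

Initial: counts = {}, nums = [5, 3, 5, 4, 3, 2, 5, 2]
See 5: counts = {5: 1}
See 3: counts = {5: 1, 3: 1}
See 5: counts = {5: 2, 3: 1}
See 4: counts = {5: 2, 3: 1, 4: 1}
See 3: counts = {5: 2, 3: 2, 4: 1}
See 2: counts = {5: 2, 3: 2, 4: 1, 2: 1}
See 5: counts = {5: 3, 3: 2, 4: 1, 2: 1}
See 2: counts = {5: 3, 3: 2, 4: 1, 2: 2}

{5: 3, 3: 2, 4: 1, 2: 2}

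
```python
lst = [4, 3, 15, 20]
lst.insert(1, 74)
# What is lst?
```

[4, 74, 3, 15, 20]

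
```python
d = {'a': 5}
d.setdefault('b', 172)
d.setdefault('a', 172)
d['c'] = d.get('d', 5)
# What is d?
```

After line 1: d = {'a': 5}
After line 2 (setdefault adds 'b'=172): d = {'a': 5, 'b': 172}
After line 3 (setdefault 'a' no-op, already exists): d = {'a': 5, 'b': 172}
After line 4 (get('d', 5) returns default since 'd' not in d): d = {'a': 5, 'b': 172, 'c': 5}

{'a': 5, 'b': 172, 'c': 5}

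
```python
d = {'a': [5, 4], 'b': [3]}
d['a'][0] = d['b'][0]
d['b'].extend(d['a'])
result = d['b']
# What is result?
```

After line 1: d = {'a': [5, 4], 'b': [3]}
After line 2 (a[0] = b[0] = 3): d = {'a': [3, 4], 'b': [3]}
After line 3 (b.extend(a) appends [3, 4]): d = {'a': [3, 4], 'b': [3, 3, 4]}
After line 4: result = d['b'] = [3, 3, 4]

[3, 3, 4]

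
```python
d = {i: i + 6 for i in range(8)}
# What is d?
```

{0: 6, 1: 7, 2: 8, 3: 9, 4: 10, 5: 11, 6: 12, 7: 13}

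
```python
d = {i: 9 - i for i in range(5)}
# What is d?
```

{0: 9, 1: 8, 2: 7, 3: 6, 4: 5}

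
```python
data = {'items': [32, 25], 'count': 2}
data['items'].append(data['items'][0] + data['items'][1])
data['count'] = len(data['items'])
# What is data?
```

After line 1: data = {'items': [32, 25], 'count': 2}
After line 2 (append 32 + 25 = 57): data = {'items': [32, 25, 57], 'count': 2}
After line 3 (count = len(items) = 3): data = {'items': [32, 25, 57], 'count': 3}

{'items': [32, 25, 57], 'count': 3}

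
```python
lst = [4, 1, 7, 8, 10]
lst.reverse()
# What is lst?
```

[10, 8, 7, 1, 4]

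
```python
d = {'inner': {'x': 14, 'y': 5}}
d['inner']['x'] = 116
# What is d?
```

After line 1: d = {'inner': {'x': 14, 'y': 5}}
After line 2 (inner x overwritten): d = {'inner': {'x': 116, 'y': 5}}

{'inner': {'x': 116, 'y': 5}}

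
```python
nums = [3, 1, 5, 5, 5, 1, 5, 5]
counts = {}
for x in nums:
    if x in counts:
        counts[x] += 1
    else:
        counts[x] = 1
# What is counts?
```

Initial: counts = {}, nums = [3, 1, 5, 5, 5, 1, 5, 5]
See 3: counts = {3: 1}
See 1: counts = {3: 1, 1: 1}
See 5: counts = {3: 1, 1: 1, 5: 1}
See 5: counts = {3: 1, 1: 1, 5: 2}
See 5: counts = {3: 1, 1: 1, 5: 3}
See 1: counts = {3: 1, 1: 2, 5: 3}
See 5: counts = {3: 1, 1: 2, 5: 4}
See 5: counts = {3: 1, 1: 2, 5: 5}

{3: 1, 1: 2, 5: 5}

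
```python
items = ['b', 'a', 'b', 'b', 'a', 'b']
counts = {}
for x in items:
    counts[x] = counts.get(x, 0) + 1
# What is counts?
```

Initial: counts = {}, items = ['b', 'a', 'b', 'b', 'a', 'b']
See 'b': counts = {'b': 1}
See 'a': counts = {'b': 1, 'a': 1}
See 'b': counts = {'b': 2, 'a': 1}
See 'b': counts = {'b': 3, 'a': 1}
See 'a': counts = {'b': 3, 'a': 2}
See 'b': counts = {'b': 4, 'a': 2}

{'b': 4, 'a': 2}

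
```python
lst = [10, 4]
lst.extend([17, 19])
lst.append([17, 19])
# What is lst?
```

After line 1: lst = [10, 4]
After line 2 (extend unpacks [17, 19]): lst = [10, 4, 17, 19]
After line 3 (append adds [17, 19] as single element): lst = [10, 4, 17, 19, [17, 19]]

[10, 4, 17, 19, [17, 19]]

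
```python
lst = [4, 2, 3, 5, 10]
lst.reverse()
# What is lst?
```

[10, 5, 3, 2, 4]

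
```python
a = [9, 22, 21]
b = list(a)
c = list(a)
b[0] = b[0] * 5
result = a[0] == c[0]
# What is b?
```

After line 1: a = [9, 22, 21]
After line 2 (b = list(a), copy): a = [9, 22, 21], b = [9, 22, 21]
After line 3 (c = list(a) is a copy, new object): c = [9, 22, 21]
After line 4 (b[0] = 9 * 5 = 45; only b mutates (copy)): a = [9, 22, 21], b = [45, 22, 21], c = [9, 22, 21]
After line 5 (a[0] = 9, c[0] = 9; result = True)

[45, 22, 21]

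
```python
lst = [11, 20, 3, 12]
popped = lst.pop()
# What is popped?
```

12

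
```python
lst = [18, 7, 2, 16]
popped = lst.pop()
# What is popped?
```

16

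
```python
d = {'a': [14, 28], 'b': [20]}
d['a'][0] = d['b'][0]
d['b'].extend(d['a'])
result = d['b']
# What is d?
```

After line 1: d = {'a': [14, 28], 'b': [20]}
After line 2 (a[0] = b[0] = 20): d = {'a': [20, 28], 'b': [20]}
After line 3 (b.extend(a) appends [20, 28]): d = {'a': [20, 28], 'b': [20, 20, 28]}
After line 4: result = d['b'] = [20, 20, 28]

{'a': [20, 28], 'b': [20, 20, 28]}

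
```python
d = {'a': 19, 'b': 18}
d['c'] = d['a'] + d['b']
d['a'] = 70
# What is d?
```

After line 1: d = {'a': 19, 'b': 18}
After line 2 (d['c'] = 19 + 18): d = {'a': 19, 'b': 18, 'c': 37}
After line 3: d = {'a': 70, 'b': 18, 'c': 37}

{'a': 70, 'b': 18, 'c': 37}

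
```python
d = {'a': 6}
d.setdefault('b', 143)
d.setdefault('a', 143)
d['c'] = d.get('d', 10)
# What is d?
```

After line 1: d = {'a': 6}
After line 2 (setdefault adds 'b'=143): d = {'a': 6, 'b': 143}
After line 3 (setdefault 'a' no-op, already exists): d = {'a': 6, 'b': 143}
After line 4 (get('d', 10) returns default since 'd' not in d): d = {'a': 6, 'b': 143, 'c': 10}

{'a': 6, 'b': 143, 'c': 10}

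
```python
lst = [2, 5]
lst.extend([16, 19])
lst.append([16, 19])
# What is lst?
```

After line 1: lst = [2, 5]
After line 2 (extend unpacks [16, 19]): lst = [2, 5, 16, 19]
After line 3 (append adds [16, 19] as single element): lst = [2, 5, 16, 19, [16, 19]]

[2, 5, 16, 19, [16, 19]]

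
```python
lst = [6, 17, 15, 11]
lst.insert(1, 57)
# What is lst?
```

[6, 57, 17, 15, 11]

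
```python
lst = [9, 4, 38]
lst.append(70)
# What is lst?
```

[9, 4, 38, 70]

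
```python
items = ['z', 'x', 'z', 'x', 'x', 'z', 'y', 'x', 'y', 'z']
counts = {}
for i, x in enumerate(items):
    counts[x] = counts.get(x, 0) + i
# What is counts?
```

Initial: counts = {}, items = ['z', 'x', 'z', 'x', 'x', 'z', 'y', 'x', 'y', 'z']
i=0, x='z': counts = {'z': 0}
i=1, x='x': counts = {'z': 0, 'x': 1}
i=2, x='z': counts = {'z': 2, 'x': 1}
i=3, x='x': counts = {'z': 2, 'x': 4}
i=4, x='x': counts = {'z': 2, 'x': 8}
i=5, x='z': counts = {'z': 7, 'x': 8}
i=6, x='y': counts = {'z': 7, 'x': 8, 'y': 6}
i=7, x='x': counts = {'z': 7, 'x': 15, 'y': 6}
i=8, x='y': counts = {'z': 7, 'x': 15, 'y': 14}
i=9, x='z': counts = {'z': 16, 'x': 15, 'y': 14}

{'z': 16, 'x': 15, 'y': 14}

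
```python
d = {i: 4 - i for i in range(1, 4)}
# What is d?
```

{1: 3, 2: 2, 3: 1}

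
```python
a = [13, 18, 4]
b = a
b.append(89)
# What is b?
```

After line 1: a = [13, 18, 4]
After line 2 (b = a is an alias, same object): a = [13, 18, 4], b = [13, 18, 4]
After line 3 (b.append mutates the shared list): a = [13, 18, 4, 89], b = [13, 18, 4, 89]

[13, 18, 4, 89]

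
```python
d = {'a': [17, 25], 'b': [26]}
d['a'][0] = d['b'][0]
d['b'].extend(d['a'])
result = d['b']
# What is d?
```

After line 1: d = {'a': [17, 25], 'b': [26]}
After line 2 (a[0] = b[0] = 26): d = {'a': [26, 25], 'b': [26]}
After line 3 (b.extend(a) appends [26, 25]): d = {'a': [26, 25], 'b': [26, 26, 25]}
After line 4: result = d['b'] = [26, 26, 25]

{'a': [26, 25], 'b': [26, 26, 25]}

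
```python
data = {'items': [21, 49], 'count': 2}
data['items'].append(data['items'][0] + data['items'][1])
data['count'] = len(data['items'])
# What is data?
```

After line 1: data = {'items': [21, 49], 'count': 2}
After line 2 (append 21 + 49 = 70): data = {'items': [21, 49, 70], 'count': 2}
After line 3 (count = len(items) = 3): data = {'items': [21, 49, 70], 'count': 3}

{'items': [21, 49, 70], 'count': 3}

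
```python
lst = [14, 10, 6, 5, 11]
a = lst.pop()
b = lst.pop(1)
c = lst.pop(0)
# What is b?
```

After line 1: lst = [14, 10, 6, 5, 11]
After line 2 (pop() -> a = 11): lst = [14, 10, 6, 5]
After line 3 (pop(1) -> b = 10): lst = [14, 6, 5]
After line 4 (pop(0) -> c = 14): lst = [6, 5]

10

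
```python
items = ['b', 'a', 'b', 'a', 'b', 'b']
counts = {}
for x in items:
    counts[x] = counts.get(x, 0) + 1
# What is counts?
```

Initial: counts = {}, items = ['b', 'a', 'b', 'a', 'b', 'b']
See 'b': counts = {'b': 1}
See 'a': counts = {'b': 1, 'a': 1}
See 'b': counts = {'b': 2, 'a': 1}
See 'a': counts = {'b': 2, 'a': 2}
See 'b': counts = {'b': 3, 'a': 2}
See 'b': counts = {'b': 4, 'a': 2}

{'b': 4, 'a': 2}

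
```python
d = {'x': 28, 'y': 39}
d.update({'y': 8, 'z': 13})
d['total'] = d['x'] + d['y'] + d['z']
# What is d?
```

After line 1: d = {'x': 28, 'y': 39}
After line 2 (y overwritten, z added): d = {'x': 28, 'y': 8, 'z': 13}
After line 3 (total = 28 + 8 + 13 = 49): d = {'x': 28, 'y': 8, 'z': 13, 'total': 49}

{'x': 28, 'y': 8, 'z': 13, 'total': 49}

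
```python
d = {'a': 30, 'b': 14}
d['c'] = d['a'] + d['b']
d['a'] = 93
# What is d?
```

After line 1: d = {'a': 30, 'b': 14}
After line 2 (d['c'] = 30 + 14): d = {'a': 30, 'b': 14, 'c': 44}
After line 3: d = {'a': 93, 'b': 14, 'c': 44}

{'a': 93, 'b': 14, 'c': 44}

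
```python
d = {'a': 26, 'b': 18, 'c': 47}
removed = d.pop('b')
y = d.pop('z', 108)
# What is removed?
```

After line 1: d = {'a': 26, 'b': 18, 'c': 47}
After line 2 (pop 'b' returns 18): d = {'a': 26, 'c': 47}, removed = 18
After line 3 (pop 'z' missing, returns default 108): d = {'a': 26, 'c': 47}, y = 108

18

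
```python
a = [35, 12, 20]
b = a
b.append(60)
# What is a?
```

After line 1: a = [35, 12, 20]
After line 2 (b = a is an alias, same object): a = [35, 12, 20], b = [35, 12, 20]
After line 3 (b.append mutates the shared list): a = [35, 12, 20, 60], b = [35, 12, 20, 60]

[35, 12, 20, 60]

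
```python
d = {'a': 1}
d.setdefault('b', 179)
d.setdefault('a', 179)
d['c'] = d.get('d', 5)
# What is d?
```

After line 1: d = {'a': 1}
After line 2 (setdefault adds 'b'=179): d = {'a': 1, 'b': 179}
After line 3 (setdefault 'a' no-op, already exists): d = {'a': 1, 'b': 179}
After line 4 (get('d', 5) returns default since 'd' not in d): d = {'a': 1, 'b': 179, 'c': 5}

{'a': 1, 'b': 179, 'c': 5}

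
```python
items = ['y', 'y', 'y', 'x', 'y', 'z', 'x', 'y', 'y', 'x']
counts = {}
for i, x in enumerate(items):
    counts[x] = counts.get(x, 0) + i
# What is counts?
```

Initial: counts = {}, items = ['y', 'y', 'y', 'x', 'y', 'z', 'x', 'y', 'y', 'x']
i=0, x='y': counts = {'y': 0}
i=1, x='y': counts = {'y': 1}
i=2, x='y': counts = {'y': 3}
i=3, x='x': counts = {'y': 3, 'x': 3}
i=4, x='y': counts = {'y': 7, 'x': 3}
i=5, x='z': counts = {'y': 7, 'x': 3, 'z': 5}
i=6, x='x': counts = {'y': 7, 'x': 9, 'z': 5}
i=7, x='y': counts = {'y': 14, 'x': 9, 'z': 5}
i=8, x='y': counts = {'y': 22, 'x': 9, 'z': 5}
i=9, x='x': counts = {'y': 22, 'x': 18, 'z': 5}

{'y': 22, 'x': 18, 'z': 5}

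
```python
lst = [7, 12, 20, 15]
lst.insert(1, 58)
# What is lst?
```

[7, 58, 12, 20, 15]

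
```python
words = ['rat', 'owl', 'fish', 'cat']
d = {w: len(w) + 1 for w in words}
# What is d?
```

{'rat': 4, 'owl': 4, 'fish': 5, 'cat': 4}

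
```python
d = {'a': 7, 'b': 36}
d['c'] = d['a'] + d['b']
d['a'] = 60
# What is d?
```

After line 1: d = {'a': 7, 'b': 36}
After line 2 (d['c'] = 7 + 36): d = {'a': 7, 'b': 36, 'c': 43}
After line 3: d = {'a': 60, 'b': 36, 'c': 43}

{'a': 60, 'b': 36, 'c': 43}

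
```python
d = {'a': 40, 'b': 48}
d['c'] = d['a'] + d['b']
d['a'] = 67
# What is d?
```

After line 1: d = {'a': 40, 'b': 48}
After line 2 (d['c'] = 40 + 48): d = {'a': 40, 'b': 48, 'c': 88}
After line 3: d = {'a': 67, 'b': 48, 'c': 88}

{'a': 67, 'b': 48, 'c': 88}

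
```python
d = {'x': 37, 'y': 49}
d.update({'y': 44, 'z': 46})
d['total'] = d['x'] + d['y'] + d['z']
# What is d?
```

After line 1: d = {'x': 37, 'y': 49}
After line 2 (y overwritten, z added): d = {'x': 37, 'y': 44, 'z': 46}
After line 3 (total = 37 + 44 + 46 = 127): d = {'x': 37, 'y': 44, 'z': 46, 'total': 127}

{'x': 37, 'y': 44, 'z': 46, 'total': 127}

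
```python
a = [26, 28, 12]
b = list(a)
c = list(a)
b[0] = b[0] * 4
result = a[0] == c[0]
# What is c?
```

After line 1: a = [26, 28, 12]
After line 2 (b = list(a), copy): a = [26, 28, 12], b = [26, 28, 12]
After line 3 (c = list(a) is a copy, new object): c = [26, 28, 12]
After line 4 (b[0] = 26 * 4 = 104; only b mutates (copy)): a = [26, 28, 12], b = [104, 28, 12], c = [26, 28, 12]
After line 5 (a[0] = 26, c[0] = 26; result = True)

[26, 28, 12]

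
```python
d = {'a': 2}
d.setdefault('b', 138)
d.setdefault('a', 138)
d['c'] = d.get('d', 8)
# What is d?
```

After line 1: d = {'a': 2}
After line 2 (setdefault adds 'b'=138): d = {'a': 2, 'b': 138}
After line 3 (setdefault 'a' no-op, already exists): d = {'a': 2, 'b': 138}
After line 4 (get('d', 8) returns default since 'd' not in d): d = {'a': 2, 'b': 138, 'c': 8}

{'a': 2, 'b': 138, 'c': 8}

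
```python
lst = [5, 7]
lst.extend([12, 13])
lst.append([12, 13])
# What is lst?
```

After line 1: lst = [5, 7]
After line 2 (extend unpacks [12, 13]): lst = [5, 7, 12, 13]
After line 3 (append adds [12, 13] as single element): lst = [5, 7, 12, 13, [12, 13]]

[5, 7, 12, 13, [12, 13]]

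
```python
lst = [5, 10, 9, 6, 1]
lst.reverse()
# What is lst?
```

[1, 6, 9, 10, 5]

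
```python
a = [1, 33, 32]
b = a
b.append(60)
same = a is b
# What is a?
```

After line 1: a = [1, 33, 32]
After line 2 (b = a is an alias, same object): a = [1, 33, 32], b = [1, 33, 32]
After line 3 (b.append mutates the shared list): a = [1, 33, 32, 60], b = [1, 33, 32, 60]
After line 4 (same = a is b; same object -> True): same = True

[1, 33, 32, 60]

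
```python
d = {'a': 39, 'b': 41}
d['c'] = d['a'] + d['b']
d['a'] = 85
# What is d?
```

After line 1: d = {'a': 39, 'b': 41}
After line 2 (d['c'] = 39 + 41): d = {'a': 39, 'b': 41, 'c': 80}
After line 3: d = {'a': 85, 'b': 41, 'c': 80}

{'a': 85, 'b': 41, 'c': 80}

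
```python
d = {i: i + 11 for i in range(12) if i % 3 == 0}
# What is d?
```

{0: 11, 3: 14, 6: 17, 9: 20}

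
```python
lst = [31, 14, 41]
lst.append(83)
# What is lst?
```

[31, 14, 41, 83]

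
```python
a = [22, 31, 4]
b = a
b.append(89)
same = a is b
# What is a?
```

After line 1: a = [22, 31, 4]
After line 2 (b = a is an alias, same object): a = [22, 31, 4], b = [22, 31, 4]
After line 3 (b.append mutates the shared list): a = [22, 31, 4, 89], b = [22, 31, 4, 89]
After line 4 (same = a is b; same object -> True): same = True

[22, 31, 4, 89]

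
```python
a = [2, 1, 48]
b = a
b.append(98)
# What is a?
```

After line 1: a = [2, 1, 48]
After line 2 (b = a is an alias, same object): a = [2, 1, 48], b = [2, 1, 48]
After line 3 (b.append mutates the shared list): a = [2, 1, 48, 98], b = [2, 1, 48, 98]

[2, 1, 48, 98]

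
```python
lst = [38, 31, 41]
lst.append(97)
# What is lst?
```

[38, 31, 41, 97]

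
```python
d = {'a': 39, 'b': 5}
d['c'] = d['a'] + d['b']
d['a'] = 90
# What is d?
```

After line 1: d = {'a': 39, 'b': 5}
After line 2 (d['c'] = 39 + 5): d = {'a': 39, 'b': 5, 'c': 44}
After line 3: d = {'a': 90, 'b': 5, 'c': 44}

{'a': 90, 'b': 5, 'c': 44}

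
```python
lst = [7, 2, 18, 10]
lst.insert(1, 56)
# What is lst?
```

[7, 56, 2, 18, 10]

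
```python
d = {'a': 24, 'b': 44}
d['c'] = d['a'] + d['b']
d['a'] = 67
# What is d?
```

After line 1: d = {'a': 24, 'b': 44}
After line 2 (d['c'] = 24 + 44): d = {'a': 24, 'b': 44, 'c': 68}
After line 3: d = {'a': 67, 'b': 44, 'c': 68}

{'a': 67, 'b': 44, 'c': 68}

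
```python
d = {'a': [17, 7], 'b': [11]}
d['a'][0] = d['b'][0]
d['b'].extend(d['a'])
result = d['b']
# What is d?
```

After line 1: d = {'a': [17, 7], 'b': [11]}
After line 2 (a[0] = b[0] = 11): d = {'a': [11, 7], 'b': [11]}
After line 3 (b.extend(a) appends [11, 7]): d = {'a': [11, 7], 'b': [11, 11, 7]}
After line 4: result = d['b'] = [11, 11, 7]

{'a': [11, 7], 'b': [11, 11, 7]}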